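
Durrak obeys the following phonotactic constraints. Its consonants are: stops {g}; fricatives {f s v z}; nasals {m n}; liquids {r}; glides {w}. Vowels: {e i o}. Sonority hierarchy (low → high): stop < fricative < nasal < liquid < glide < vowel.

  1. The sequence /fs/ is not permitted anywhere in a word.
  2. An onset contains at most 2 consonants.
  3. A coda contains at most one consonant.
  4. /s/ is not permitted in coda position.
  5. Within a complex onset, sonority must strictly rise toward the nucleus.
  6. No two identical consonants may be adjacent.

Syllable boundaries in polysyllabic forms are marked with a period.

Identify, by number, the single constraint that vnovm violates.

vnovm: syllable 1 coda /vm/ has 2 consonants (> 1).
This is a violation of constraint 3: "A coda contains at most one consonant."
The remaining constraints (1, 2, 4, 5, 6) are satisfied.

3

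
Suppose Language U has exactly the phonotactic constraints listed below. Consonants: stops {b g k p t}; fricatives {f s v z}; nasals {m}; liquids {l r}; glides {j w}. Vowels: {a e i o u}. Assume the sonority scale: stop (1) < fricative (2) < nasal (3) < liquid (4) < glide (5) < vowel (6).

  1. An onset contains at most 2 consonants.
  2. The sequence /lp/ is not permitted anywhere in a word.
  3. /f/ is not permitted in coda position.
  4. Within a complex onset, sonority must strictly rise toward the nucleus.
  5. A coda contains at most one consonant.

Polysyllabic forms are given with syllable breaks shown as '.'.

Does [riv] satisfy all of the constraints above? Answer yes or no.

[riv] — σ1 onset /r/, coda /v/ ok → permitted

yes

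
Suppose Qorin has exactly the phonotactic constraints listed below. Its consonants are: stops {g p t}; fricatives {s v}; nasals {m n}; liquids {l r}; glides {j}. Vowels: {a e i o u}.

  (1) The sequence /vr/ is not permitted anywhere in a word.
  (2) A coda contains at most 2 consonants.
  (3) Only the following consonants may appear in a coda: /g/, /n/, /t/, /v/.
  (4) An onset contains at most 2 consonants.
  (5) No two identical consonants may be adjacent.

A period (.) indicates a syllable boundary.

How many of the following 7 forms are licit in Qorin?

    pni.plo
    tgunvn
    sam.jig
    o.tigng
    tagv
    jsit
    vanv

4

pni.plo — σ1 onset /pn/ (2C), coda /∅/ ok; σ2 onset /pl/ (2C), coda /∅/ ok → licit
tgunvn — violates constraint 2: syllable 1 coda /nvn/ has 3 consonants (> 2) → illicit
sam.jig — violates constraint 3: syllable 1 coda contains /m/, which is not a licensed coda consonant → illicit
o.tigng — violates constraint 2: syllable 2 coda /gng/ has 3 consonants (> 2) → illicit
tagv — σ1 onset /t/, coda /gv/ (2C) ok → licit
jsit — σ1 onset /js/ (2C), coda /t/ ok → licit
vanv — σ1 onset /v/, coda /nv/ (2C) ok → licit
Licit: pni.plo, tagv, jsit, vanv → 4.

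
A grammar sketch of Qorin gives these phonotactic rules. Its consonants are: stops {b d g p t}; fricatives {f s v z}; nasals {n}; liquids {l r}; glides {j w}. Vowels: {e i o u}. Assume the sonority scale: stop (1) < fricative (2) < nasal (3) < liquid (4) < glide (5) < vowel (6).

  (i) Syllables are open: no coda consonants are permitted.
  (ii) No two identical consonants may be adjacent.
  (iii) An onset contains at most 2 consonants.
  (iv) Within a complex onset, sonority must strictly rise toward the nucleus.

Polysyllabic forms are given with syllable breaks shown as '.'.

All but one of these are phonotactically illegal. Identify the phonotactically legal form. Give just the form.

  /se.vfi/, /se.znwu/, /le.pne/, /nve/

/se.vfi/ — violates constraint (iv): syllable 2 onset /vf/: /v/ (fricative, 2) → /f/ (fricative, 2) does not rise → phonotactically illegal
/se.znwu/ — violates constraint (iii): syllable 2 onset /znw/ has 3 consonants (> 2) → phonotactically illegal
/le.pne/ — σ1 onset /l/, coda /∅/ ok; σ2 onset /pn/ (1→3 rises), coda /∅/ ok → phonotactically legal
/nve/ — violates constraint (iv): syllable 1 onset /nv/: /n/ (nasal, 3) → /v/ (fricative, 2) does not rise → phonotactically illegal

/le.pne/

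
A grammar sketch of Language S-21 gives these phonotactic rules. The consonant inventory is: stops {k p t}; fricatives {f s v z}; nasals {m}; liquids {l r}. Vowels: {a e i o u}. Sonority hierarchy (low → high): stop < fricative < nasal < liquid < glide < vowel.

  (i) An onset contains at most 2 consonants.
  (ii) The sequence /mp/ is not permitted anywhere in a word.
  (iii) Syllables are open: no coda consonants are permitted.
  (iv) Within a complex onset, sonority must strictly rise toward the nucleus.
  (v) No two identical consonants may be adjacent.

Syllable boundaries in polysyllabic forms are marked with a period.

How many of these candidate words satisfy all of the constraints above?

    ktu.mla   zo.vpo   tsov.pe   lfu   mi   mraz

ktu.mla — violates constraint (iv): syllable 1 onset /kt/: /k/ (stop, 1) → /t/ (stop, 1) does not rise → ill-formed
zo.vpo — violates constraint (iv): syllable 2 onset /vp/: /v/ (fricative, 2) → /p/ (stop, 1) does not rise → ill-formed
tsov.pe — violates constraint (iii): syllable 1 coda /v/ has 1 consonant (> 0) → ill-formed
lfu — violates constraint (iv): syllable 1 onset /lf/: /l/ (liquid, 4) → /f/ (fricative, 2) does not rise → ill-formed
mi — σ1 onset /m/, coda /∅/ ok → well-formed
mraz — violates constraint (iii): syllable 1 coda /z/ has 1 consonant (> 0) → ill-formed
Well-formed: mi → 1.

1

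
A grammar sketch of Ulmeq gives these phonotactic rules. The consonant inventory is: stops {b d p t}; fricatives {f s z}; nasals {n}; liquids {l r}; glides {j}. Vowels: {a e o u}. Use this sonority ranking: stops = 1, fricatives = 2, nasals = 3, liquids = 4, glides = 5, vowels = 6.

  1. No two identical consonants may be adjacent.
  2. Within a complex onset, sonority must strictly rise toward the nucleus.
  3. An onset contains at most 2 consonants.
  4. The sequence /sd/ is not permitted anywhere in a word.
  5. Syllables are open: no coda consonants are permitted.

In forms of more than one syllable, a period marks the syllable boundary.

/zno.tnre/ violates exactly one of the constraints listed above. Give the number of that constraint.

/zno.tnre/: syllable 2 onset /tnr/ has 3 consonants (> 2).
This is a violation of constraint 3: "An onset contains at most 2 consonants."
The remaining constraints (1, 2, 4, 5) are satisfied.

3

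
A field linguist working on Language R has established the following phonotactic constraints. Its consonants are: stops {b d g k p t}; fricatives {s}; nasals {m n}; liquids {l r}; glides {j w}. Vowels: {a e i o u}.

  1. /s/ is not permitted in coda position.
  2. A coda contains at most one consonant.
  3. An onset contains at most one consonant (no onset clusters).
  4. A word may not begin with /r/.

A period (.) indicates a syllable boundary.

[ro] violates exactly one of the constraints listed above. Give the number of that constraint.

[ro]: word begins with /r/.
This is a violation of constraint 4: "A word may not begin with /r/."
The remaining constraints (1, 2, 3) are satisfied.

4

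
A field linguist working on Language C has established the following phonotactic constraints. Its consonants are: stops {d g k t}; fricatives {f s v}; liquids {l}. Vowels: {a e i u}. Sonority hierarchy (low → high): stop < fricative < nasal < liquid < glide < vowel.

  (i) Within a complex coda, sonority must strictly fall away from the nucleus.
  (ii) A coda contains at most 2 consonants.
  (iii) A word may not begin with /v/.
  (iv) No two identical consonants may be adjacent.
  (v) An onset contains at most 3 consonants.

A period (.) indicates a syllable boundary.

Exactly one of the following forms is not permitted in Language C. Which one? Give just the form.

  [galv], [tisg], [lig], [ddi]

[ddi]

[galv] — σ1 onset /g/, coda /lv/ (4→2 falls) ok → permitted
[tisg] — σ1 onset /t/, coda /sg/ (2→1 falls) ok → permitted
[lig] — σ1 onset /l/, coda /g/ ok → permitted
[ddi] — violates constraint (iv): adjacent identical consonants /dd/ → not permitted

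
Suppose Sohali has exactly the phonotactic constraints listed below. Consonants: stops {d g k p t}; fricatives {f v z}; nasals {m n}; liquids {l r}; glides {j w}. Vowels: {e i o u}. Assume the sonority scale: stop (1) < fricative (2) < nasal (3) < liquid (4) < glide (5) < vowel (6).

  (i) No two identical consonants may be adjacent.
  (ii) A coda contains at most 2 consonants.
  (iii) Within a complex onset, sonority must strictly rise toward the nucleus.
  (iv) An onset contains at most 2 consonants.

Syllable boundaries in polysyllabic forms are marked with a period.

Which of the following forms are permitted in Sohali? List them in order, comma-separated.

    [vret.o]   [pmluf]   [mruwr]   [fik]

[vret.o], [mruwr], [fik]

[vret.o] — σ1 onset /vr/ (2→4 rises), coda /t/ ok; σ2 onset /∅/, coda /∅/ ok → permitted
[pmluf] — violates constraint (iv): syllable 1 onset /pml/ has 3 consonants (> 2) → not permitted
[mruwr] — σ1 onset /mr/ (3→4 rises), coda /wr/ (2C) ok → permitted
[fik] — σ1 onset /f/, coda /k/ ok → permitted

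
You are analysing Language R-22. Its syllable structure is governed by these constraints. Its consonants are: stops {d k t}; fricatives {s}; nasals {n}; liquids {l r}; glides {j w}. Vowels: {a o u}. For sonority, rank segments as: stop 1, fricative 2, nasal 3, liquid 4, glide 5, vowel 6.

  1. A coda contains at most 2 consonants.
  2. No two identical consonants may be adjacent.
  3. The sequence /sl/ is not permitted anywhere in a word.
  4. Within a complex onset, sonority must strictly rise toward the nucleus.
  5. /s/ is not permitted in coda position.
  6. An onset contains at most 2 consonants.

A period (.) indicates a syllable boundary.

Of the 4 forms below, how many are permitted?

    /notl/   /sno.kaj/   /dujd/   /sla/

3

/notl/ — σ1 onset /n/, coda /tl/ (2C) ok → permitted
/sno.kaj/ — σ1 onset /sn/ (2→3 rises), coda /∅/ ok; σ2 onset /k/, coda /j/ ok → permitted
/dujd/ — σ1 onset /d/, coda /jd/ (2C) ok → permitted
/sla/ — violates constraint 3: contains banned sequence /sl/ → not permitted
Permitted: /notl/, /sno.kaj/, /dujd/ → 3.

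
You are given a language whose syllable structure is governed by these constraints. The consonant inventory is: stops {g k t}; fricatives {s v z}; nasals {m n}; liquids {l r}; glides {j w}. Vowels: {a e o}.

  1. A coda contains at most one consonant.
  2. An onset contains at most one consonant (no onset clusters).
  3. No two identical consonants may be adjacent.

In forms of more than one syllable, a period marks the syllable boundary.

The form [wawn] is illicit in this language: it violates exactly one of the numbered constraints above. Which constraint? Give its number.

1

[wawn]: syllable 1 coda /wn/ has 2 consonants (> 1).
This is a violation of constraint 1: "A coda contains at most one consonant."
The remaining constraints (2, 3) are satisfied.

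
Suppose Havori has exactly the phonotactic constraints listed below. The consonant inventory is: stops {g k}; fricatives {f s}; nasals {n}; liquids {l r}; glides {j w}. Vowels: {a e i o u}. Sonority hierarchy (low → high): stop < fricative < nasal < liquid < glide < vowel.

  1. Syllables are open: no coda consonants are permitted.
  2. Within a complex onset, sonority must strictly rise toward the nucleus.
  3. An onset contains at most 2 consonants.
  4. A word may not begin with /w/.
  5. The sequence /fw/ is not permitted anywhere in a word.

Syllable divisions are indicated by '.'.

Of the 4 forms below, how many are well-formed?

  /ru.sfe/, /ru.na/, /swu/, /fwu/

/ru.sfe/ — violates constraint 2: syllable 2 onset /sf/: /s/ (fricative, 2) → /f/ (fricative, 2) does not rise → ill-formed
/ru.na/ — σ1 onset /r/, coda /∅/ ok; σ2 onset /n/, coda /∅/ ok → well-formed
/swu/ — σ1 onset /sw/ (2→5 rises), coda /∅/ ok → well-formed
/fwu/ — violates constraint 5: contains banned sequence /fw/ → ill-formed
Well-formed: /ru.na/, /swu/ → 2.

2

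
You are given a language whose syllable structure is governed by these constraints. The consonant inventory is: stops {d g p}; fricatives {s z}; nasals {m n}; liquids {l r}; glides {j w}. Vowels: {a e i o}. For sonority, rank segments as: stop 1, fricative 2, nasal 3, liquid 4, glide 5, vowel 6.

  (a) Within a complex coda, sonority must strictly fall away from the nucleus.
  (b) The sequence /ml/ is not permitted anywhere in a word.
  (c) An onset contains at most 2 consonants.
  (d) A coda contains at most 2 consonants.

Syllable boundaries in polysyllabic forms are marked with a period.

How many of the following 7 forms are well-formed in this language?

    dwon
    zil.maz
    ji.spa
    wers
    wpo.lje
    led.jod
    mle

6

dwon — σ1 onset /dw/ (2C), coda /n/ ok → well-formed
zil.maz — σ1 onset /z/, coda /l/ ok; σ2 onset /m/, coda /z/ ok → well-formed
ji.spa — σ1 onset /j/, coda /∅/ ok; σ2 onset /sp/ (2C), coda /∅/ ok → well-formed
wers — σ1 onset /w/, coda /rs/ (4→2 falls) ok → well-formed
wpo.lje — σ1 onset /wp/ (2C), coda /∅/ ok; σ2 onset /lj/ (2C), coda /∅/ ok → well-formed
led.jod — σ1 onset /l/, coda /d/ ok; σ2 onset /j/, coda /d/ ok → well-formed
mle — violates constraint (b): contains banned sequence /ml/ → ill-formed
Well-formed: dwon, zil.maz, ji.spa, wers, wpo.lje, led.jod → 6.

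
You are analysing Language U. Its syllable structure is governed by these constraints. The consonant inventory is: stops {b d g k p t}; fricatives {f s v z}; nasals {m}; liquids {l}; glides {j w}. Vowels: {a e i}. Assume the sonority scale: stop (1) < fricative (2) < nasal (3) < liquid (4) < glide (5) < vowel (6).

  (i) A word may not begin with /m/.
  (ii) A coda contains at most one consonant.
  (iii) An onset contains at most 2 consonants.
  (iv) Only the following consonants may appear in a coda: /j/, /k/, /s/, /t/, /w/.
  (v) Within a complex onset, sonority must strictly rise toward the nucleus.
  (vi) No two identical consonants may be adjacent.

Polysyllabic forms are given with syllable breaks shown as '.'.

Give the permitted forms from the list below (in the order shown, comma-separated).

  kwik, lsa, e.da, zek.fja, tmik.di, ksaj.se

kwik, e.da, zek.fja, tmik.di, ksaj.se

kwik — σ1 onset /kw/ (1→5 rises), coda /k/ ok → permitted
lsa — violates constraint (v): syllable 1 onset /ls/: /l/ (liquid, 4) → /s/ (fricative, 2) does not rise → not permitted
e.da — σ1 onset /∅/, coda /∅/ ok; σ2 onset /d/, coda /∅/ ok → permitted
zek.fja — σ1 onset /z/, coda /k/ ok; σ2 onset /fj/ (2→5 rises), coda /∅/ ok → permitted
tmik.di — σ1 onset /tm/ (1→3 rises), coda /k/ ok; σ2 onset /d/, coda /∅/ ok → permitted
ksaj.se — σ1 onset /ks/ (1→2 rises), coda /j/ ok; σ2 onset /s/, coda /∅/ ok → permitted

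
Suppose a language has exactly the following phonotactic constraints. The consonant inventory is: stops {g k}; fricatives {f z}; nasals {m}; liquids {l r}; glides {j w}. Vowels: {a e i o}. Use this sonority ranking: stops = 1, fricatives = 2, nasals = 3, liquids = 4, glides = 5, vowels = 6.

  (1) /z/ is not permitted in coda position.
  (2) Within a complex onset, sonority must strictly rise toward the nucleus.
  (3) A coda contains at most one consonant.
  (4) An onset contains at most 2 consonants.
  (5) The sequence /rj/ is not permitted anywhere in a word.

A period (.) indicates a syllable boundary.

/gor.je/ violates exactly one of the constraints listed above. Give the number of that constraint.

5

/gor.je/: contains banned sequence /rj/.
This is a violation of constraint 5: "The sequence /rj/ is not permitted anywhere in a word."
The remaining constraints (1, 2, 3, 4) are satisfied.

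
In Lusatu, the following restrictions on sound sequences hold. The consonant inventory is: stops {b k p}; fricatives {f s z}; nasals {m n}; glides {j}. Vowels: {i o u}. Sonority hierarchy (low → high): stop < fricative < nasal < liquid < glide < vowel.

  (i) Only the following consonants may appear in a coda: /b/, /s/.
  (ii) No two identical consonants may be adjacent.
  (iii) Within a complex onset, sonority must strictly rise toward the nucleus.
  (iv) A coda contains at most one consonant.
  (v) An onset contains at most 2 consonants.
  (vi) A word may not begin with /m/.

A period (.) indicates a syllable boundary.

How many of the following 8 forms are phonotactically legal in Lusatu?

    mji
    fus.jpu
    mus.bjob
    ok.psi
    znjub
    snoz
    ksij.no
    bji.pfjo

0

mji — violates constraint (vi): word begins with /m/ → phonotactically illegal
fus.jpu — violates constraint (iii): syllable 2 onset /jp/: /j/ (glide, 5) → /p/ (stop, 1) does not rise → phonotactically illegal
mus.bjob — violates constraint (vi): word begins with /m/ → phonotactically illegal
ok.psi — violates constraint (i): syllable 1 coda contains /k/, which is not a licensed coda consonant → phonotactically illegal
znjub — violates constraint (v): syllable 1 onset /znj/ has 3 consonants (> 2) → phonotactically illegal
snoz — violates constraint (i): syllable 1 coda contains /z/, which is not a licensed coda consonant → phonotactically illegal
ksij.no — violates constraint (i): syllable 1 coda contains /j/, which is not a licensed coda consonant → phonotactically illegal
bji.pfjo — violates constraint (v): syllable 2 onset /pfj/ has 3 consonants (> 2) → phonotactically illegal
No form is phonotactically legal → 0.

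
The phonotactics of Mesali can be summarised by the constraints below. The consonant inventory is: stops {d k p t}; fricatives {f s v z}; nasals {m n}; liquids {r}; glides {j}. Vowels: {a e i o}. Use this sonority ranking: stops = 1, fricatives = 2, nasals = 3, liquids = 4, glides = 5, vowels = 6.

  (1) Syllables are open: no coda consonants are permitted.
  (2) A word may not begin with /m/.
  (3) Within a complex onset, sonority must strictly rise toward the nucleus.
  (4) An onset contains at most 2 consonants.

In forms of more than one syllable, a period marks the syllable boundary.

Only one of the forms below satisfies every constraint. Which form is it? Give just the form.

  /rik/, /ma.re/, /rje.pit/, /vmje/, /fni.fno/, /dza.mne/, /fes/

/rik/ — violates constraint 1: syllable 1 coda /k/ has 1 consonant (> 0) → phonotactically illegal
/ma.re/ — violates constraint 2: word begins with /m/ → phonotactically illegal
/rje.pit/ — violates constraint 1: syllable 2 coda /t/ has 1 consonant (> 0) → phonotactically illegal
/vmje/ — violates constraint 4: syllable 1 onset /vmj/ has 3 consonants (> 2) → phonotactically illegal
/fni.fno/ — σ1 onset /fn/ (2→3 rises), coda /∅/ ok; σ2 onset /fn/ (2→3 rises), coda /∅/ ok → phonotactically legal
/dza.mne/ — violates constraint 3: syllable 2 onset /mn/: /m/ (nasal, 3) → /n/ (nasal, 3) does not rise → phonotactically illegal
/fes/ — violates constraint 1: syllable 1 coda /s/ has 1 consonant (> 0) → phonotactically illegal

/fni.fno/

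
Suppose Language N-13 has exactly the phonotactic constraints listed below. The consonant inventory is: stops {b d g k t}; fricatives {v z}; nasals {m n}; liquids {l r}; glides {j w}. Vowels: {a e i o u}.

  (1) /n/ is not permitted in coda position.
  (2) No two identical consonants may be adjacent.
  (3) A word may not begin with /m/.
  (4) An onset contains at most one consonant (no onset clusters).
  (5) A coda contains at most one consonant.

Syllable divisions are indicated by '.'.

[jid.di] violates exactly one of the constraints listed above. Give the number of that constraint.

2

[jid.di]: adjacent identical consonants /dd/.
This is a violation of constraint 2: "No two identical consonants may be adjacent."
The remaining constraints (1, 3, 4, 5) are satisfied.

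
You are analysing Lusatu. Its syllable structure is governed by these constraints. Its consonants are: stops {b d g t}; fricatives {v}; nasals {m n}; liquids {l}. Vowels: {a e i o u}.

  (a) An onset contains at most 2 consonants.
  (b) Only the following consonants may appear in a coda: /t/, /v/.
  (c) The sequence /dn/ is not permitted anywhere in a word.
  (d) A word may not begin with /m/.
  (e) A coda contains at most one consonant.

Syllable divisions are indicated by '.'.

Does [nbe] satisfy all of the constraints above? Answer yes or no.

[nbe] — σ1 onset /nb/ (2C), coda /∅/ ok → phonotactically legal

yes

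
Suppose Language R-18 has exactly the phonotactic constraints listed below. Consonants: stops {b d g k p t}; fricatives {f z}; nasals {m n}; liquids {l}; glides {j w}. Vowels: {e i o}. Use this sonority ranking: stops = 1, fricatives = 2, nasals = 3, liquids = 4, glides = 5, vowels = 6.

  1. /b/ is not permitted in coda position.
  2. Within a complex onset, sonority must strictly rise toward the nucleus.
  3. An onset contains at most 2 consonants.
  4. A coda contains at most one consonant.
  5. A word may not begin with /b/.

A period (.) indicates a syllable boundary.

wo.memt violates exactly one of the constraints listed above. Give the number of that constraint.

4

wo.memt: syllable 2 coda /mt/ has 2 consonants (> 1).
This is a violation of constraint 4: "A coda contains at most one consonant."
The remaining constraints (1, 2, 3, 5) are satisfied.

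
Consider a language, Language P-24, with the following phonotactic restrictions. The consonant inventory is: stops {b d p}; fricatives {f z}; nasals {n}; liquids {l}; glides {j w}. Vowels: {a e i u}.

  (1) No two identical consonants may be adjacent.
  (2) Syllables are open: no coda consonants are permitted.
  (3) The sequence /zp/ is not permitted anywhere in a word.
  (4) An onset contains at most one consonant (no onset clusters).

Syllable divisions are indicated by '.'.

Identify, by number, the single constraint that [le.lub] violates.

[le.lub]: syllable 2 coda /b/ has 1 consonant (> 0).
This is a violation of constraint 2: "Syllables are open: no coda consonants are permitted."
The remaining constraints (1, 3, 4) are satisfied.

2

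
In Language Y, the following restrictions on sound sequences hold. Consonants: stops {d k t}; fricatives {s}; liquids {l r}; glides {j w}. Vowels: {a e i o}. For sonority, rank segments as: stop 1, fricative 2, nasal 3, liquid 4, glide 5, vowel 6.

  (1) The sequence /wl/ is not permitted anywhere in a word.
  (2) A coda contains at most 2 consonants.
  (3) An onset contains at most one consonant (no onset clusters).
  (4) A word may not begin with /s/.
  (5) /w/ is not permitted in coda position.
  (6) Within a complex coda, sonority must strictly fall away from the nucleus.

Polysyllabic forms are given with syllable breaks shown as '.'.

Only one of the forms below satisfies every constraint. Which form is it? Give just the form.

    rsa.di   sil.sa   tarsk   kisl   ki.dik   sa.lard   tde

ki.dik

rsa.di — violates constraint 3: syllable 1 onset /rs/ has 2 consonants (> 1) → not permitted
sil.sa — violates constraint 4: word begins with /s/ → not permitted
tarsk — violates constraint 2: syllable 1 coda /rsk/ has 3 consonants (> 2) → not permitted
kisl — violates constraint 6: syllable 1 coda /sl/: /s/ (fricative, 2) → /l/ (liquid, 4) does not fall → not permitted
ki.dik — σ1 onset /k/, coda /∅/ ok; σ2 onset /d/, coda /k/ ok → permitted
sa.lard — violates constraint 4: word begins with /s/ → not permitted
tde — violates constraint 3: syllable 1 onset /td/ has 2 consonants (> 1) → not permitted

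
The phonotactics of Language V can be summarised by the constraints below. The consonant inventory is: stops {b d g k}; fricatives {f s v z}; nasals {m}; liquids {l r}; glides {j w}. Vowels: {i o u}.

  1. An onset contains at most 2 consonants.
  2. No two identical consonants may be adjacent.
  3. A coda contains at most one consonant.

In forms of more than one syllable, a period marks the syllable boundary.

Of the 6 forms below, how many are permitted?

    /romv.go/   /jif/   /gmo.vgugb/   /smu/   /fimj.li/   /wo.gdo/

3

/romv.go/ — violates constraint 3: syllable 1 coda /mv/ has 2 consonants (> 1) → not permitted
/jif/ — σ1 onset /j/, coda /f/ ok → permitted
/gmo.vgugb/ — violates constraint 3: syllable 2 coda /gb/ has 2 consonants (> 1) → not permitted
/smu/ — σ1 onset /sm/ (2C), coda /∅/ ok → permitted
/fimj.li/ — violates constraint 3: syllable 1 coda /mj/ has 2 consonants (> 1) → not permitted
/wo.gdo/ — σ1 onset /w/, coda /∅/ ok; σ2 onset /gd/ (2C), coda /∅/ ok → permitted
Permitted: /jif/, /smu/, /wo.gdo/ → 3.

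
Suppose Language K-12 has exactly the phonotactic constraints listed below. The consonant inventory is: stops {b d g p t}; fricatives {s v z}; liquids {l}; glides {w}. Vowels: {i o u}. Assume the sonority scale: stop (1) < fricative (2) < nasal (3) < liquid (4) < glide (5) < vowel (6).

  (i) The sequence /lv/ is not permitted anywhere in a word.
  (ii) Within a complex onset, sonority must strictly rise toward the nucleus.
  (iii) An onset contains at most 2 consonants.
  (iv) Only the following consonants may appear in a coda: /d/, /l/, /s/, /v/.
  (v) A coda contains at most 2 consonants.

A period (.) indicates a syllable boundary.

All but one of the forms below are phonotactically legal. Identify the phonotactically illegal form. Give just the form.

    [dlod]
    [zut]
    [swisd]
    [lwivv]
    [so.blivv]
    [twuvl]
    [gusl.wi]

[zut]

[dlod] — σ1 onset /dl/ (1→4 rises), coda /d/ ok → phonotactically legal
[zut] — violates constraint (iv): syllable 1 coda contains /t/, which is not a licensed coda consonant → phonotactically illegal
[swisd] — σ1 onset /sw/ (2→5 rises), coda /sd/ (2C) ok → phonotactically legal
[lwivv] — σ1 onset /lw/ (4→5 rises), coda /vv/ (2C) ok → phonotactically legal
[so.blivv] — σ1 onset /s/, coda /∅/ ok; σ2 onset /bl/ (1→4 rises), coda /vv/ (2C) ok → phonotactically legal
[twuvl] — σ1 onset /tw/ (1→5 rises), coda /vl/ (2C) ok → phonotactically legal
[gusl.wi] — σ1 onset /g/, coda /sl/ (2C) ok; σ2 onset /w/, coda /∅/ ok → phonotactically legal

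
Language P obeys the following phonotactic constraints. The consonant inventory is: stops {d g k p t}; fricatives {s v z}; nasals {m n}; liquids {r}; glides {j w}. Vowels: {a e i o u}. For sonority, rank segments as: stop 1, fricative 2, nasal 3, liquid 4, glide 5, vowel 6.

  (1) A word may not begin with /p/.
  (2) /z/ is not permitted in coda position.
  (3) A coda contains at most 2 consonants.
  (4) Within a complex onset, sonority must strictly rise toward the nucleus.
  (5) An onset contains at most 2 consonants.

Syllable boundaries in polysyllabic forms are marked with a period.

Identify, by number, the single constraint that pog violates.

1

pog: word begins with /p/.
This is a violation of constraint 1: "A word may not begin with /p/."
The remaining constraints (2, 3, 4, 5) are satisfied.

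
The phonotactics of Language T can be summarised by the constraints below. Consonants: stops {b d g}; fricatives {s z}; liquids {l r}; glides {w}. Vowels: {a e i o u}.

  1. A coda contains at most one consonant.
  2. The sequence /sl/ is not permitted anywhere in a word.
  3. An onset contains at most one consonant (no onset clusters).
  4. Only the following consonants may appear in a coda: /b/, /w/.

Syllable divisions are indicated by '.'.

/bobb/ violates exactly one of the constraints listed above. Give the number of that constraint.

1

/bobb/: syllable 1 coda /bb/ has 2 consonants (> 1).
This is a violation of constraint 1: "A coda contains at most one consonant."
The remaining constraints (2, 3, 4) are satisfied.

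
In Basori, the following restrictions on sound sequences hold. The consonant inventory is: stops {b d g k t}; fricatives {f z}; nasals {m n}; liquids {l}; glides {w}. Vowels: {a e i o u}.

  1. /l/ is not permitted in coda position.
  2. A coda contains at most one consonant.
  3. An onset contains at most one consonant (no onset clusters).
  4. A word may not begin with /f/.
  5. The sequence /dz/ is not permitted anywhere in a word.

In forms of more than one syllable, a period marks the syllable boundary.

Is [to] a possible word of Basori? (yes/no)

[to] — σ1 onset /t/, coda /∅/ ok → well-formed

yes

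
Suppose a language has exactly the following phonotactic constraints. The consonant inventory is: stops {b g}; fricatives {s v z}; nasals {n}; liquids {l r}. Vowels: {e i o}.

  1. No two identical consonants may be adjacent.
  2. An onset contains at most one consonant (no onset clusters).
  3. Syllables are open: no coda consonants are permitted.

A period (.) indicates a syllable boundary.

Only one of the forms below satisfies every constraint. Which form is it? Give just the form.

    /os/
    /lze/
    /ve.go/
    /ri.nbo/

/os/ — violates constraint 3: syllable 1 coda /s/ has 1 consonant (> 0) → ill-formed
/lze/ — violates constraint 2: syllable 1 onset /lz/ has 2 consonants (> 1) → ill-formed
/ve.go/ — σ1 onset /v/, coda /∅/ ok; σ2 onset /g/, coda /∅/ ok → well-formed
/ri.nbo/ — violates constraint 2: syllable 2 onset /nb/ has 2 consonants (> 1) → ill-formed

/ve.go/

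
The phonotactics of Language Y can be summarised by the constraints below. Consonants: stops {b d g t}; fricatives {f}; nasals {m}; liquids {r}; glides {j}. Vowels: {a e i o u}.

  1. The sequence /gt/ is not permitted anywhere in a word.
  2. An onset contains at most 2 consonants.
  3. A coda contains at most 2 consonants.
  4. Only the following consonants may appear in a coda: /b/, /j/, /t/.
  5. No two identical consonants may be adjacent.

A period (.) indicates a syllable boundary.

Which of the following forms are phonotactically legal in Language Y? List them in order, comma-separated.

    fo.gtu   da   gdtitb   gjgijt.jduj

da

fo.gtu — violates constraint 1: contains banned sequence /gt/ → phonotactically illegal
da — σ1 onset /d/, coda /∅/ ok → phonotactically legal
gdtitb — violates constraint 2: syllable 1 onset /gdt/ has 3 consonants (> 2) → phonotactically illegal
gjgijt.jduj — violates constraint 2: syllable 1 onset /gjg/ has 3 consonants (> 2) → phonotactically illegal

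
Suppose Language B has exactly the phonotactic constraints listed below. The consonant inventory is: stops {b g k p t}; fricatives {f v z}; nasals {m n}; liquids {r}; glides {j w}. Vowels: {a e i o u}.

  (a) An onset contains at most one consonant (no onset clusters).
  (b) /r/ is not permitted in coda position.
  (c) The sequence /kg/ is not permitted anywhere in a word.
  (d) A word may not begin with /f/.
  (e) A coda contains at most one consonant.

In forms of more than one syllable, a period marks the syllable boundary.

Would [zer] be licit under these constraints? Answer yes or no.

no

[zer] — violates constraint (b): syllable 1 coda contains /r/ → illicit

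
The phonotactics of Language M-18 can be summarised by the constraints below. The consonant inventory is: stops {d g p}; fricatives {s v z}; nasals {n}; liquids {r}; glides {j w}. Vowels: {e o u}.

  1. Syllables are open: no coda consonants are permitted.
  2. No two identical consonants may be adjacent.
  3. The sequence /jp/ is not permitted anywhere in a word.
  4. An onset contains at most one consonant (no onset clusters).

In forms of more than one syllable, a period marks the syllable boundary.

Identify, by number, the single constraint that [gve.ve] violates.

4

[gve.ve]: syllable 1 onset /gv/ has 2 consonants (> 1).
This is a violation of constraint 4: "An onset contains at most one consonant (no onset clusters)."
The remaining constraints (1, 2, 3) are satisfied.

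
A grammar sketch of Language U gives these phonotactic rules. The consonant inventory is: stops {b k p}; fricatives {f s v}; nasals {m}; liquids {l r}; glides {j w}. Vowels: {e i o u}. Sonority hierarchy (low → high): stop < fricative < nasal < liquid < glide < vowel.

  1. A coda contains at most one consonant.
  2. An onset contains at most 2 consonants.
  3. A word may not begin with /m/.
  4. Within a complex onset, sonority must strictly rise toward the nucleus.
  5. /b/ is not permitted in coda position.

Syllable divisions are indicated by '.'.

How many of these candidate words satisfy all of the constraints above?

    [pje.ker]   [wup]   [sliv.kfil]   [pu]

4

[pje.ker] — σ1 onset /pj/ (1→5 rises), coda /∅/ ok; σ2 onset /k/, coda /r/ ok → licit
[wup] — σ1 onset /w/, coda /p/ ok → licit
[sliv.kfil] — σ1 onset /sl/ (2→4 rises), coda /v/ ok; σ2 onset /kf/ (1→2 rises), coda /l/ ok → licit
[pu] — σ1 onset /p/, coda /∅/ ok → licit
Licit: [pje.ker], [wup], [sliv.kfil], [pu] → 4.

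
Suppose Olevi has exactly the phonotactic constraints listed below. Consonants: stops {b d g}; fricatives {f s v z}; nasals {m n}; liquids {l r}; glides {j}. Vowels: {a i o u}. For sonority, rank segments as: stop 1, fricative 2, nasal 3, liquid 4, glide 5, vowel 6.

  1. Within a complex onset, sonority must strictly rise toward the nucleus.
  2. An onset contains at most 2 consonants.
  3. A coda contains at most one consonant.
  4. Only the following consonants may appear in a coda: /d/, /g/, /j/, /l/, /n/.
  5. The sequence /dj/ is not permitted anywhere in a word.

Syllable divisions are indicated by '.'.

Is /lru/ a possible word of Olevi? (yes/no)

/lru/ — violates constraint 1: syllable 1 onset /lr/: /l/ (liquid, 4) → /r/ (liquid, 4) does not rise → not permitted

no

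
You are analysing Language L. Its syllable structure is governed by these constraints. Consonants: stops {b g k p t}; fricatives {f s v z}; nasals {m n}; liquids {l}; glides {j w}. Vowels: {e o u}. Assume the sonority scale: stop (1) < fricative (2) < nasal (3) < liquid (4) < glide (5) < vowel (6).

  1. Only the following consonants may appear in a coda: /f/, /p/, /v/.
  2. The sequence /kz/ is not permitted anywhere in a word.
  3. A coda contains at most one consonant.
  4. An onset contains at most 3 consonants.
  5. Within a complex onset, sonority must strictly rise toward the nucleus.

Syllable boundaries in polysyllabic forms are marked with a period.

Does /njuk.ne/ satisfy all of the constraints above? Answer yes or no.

no

/njuk.ne/ — violates constraint 1: syllable 1 coda contains /k/, which is not a licensed coda consonant → ill-formed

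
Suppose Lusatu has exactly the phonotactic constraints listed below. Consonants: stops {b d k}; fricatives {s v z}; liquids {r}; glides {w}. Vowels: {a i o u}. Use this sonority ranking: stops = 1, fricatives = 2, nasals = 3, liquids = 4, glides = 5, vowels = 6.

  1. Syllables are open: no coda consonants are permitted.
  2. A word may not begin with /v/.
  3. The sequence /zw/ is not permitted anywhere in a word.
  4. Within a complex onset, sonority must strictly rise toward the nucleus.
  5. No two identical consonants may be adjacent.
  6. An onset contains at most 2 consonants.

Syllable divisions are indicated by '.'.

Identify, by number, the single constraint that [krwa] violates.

[krwa]: syllable 1 onset /krw/ has 3 consonants (> 2).
This is a violation of constraint 6: "An onset contains at most 2 consonants."
The remaining constraints (1, 2, 3, 4, 5) are satisfied.

6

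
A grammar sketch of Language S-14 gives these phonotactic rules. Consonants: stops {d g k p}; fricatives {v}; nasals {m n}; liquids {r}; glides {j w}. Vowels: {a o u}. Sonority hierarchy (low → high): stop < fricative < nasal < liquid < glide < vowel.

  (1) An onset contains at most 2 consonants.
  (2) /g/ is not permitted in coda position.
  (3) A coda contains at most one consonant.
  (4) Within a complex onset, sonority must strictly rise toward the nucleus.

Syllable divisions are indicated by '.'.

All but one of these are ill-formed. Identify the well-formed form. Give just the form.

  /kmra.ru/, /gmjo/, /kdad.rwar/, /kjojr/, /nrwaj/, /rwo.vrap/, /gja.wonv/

/rwo.vrap/

/kmra.ru/ — violates constraint 1: syllable 1 onset /kmr/ has 3 consonants (> 2) → ill-formed
/gmjo/ — violates constraint 1: syllable 1 onset /gmj/ has 3 consonants (> 2) → ill-formed
/kdad.rwar/ — violates constraint 4: syllable 1 onset /kd/: /k/ (stop, 1) → /d/ (stop, 1) does not rise → ill-formed
/kjojr/ — violates constraint 3: syllable 1 coda /jr/ has 2 consonants (> 1) → ill-formed
/nrwaj/ — violates constraint 1: syllable 1 onset /nrw/ has 3 consonants (> 2) → ill-formed
/rwo.vrap/ — σ1 onset /rw/ (4→5 rises), coda /∅/ ok; σ2 onset /vr/ (2→4 rises), coda /p/ ok → well-formed
/gja.wonv/ — violates constraint 3: syllable 2 coda /nv/ has 2 consonants (> 1) → ill-formed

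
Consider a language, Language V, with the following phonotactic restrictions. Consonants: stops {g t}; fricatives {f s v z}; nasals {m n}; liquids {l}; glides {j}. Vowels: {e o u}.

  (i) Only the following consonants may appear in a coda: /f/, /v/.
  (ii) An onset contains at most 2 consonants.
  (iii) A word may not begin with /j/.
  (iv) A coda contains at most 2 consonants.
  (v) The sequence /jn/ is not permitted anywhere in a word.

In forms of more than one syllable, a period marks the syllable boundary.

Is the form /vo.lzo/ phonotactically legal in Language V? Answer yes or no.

/vo.lzo/ — σ1 onset /v/, coda /∅/ ok; σ2 onset /lz/ (2C), coda /∅/ ok → phonotactically legal

yes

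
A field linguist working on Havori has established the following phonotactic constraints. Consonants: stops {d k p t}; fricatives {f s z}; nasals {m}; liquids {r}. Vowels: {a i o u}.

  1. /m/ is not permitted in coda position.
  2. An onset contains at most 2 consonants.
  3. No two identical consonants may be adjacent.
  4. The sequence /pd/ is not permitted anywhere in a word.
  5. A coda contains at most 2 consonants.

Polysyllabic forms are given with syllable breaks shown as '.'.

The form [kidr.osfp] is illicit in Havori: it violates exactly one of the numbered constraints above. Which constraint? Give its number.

[kidr.osfp]: syllable 2 coda /sfp/ has 3 consonants (> 2).
This is a violation of constraint 5: "A coda contains at most 2 consonants."
The remaining constraints (1, 2, 3, 4) are satisfied.

5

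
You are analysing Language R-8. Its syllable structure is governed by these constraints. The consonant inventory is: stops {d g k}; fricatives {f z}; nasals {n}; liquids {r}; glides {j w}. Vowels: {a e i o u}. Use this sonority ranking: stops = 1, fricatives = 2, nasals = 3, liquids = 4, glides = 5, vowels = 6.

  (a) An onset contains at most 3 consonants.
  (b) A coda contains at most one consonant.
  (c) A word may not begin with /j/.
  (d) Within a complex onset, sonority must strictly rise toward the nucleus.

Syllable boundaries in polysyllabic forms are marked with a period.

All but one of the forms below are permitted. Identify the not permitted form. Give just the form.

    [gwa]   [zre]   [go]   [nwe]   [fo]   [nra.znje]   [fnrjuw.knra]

[fnrjuw.knra]

[gwa] — σ1 onset /gw/ (1→5 rises), coda /∅/ ok → permitted
[zre] — σ1 onset /zr/ (2→4 rises), coda /∅/ ok → permitted
[go] — σ1 onset /g/, coda /∅/ ok → permitted
[nwe] — σ1 onset /nw/ (3→5 rises), coda /∅/ ok → permitted
[fo] — σ1 onset /f/, coda /∅/ ok → permitted
[nra.znje] — σ1 onset /nr/ (3→4 rises), coda /∅/ ok; σ2 onset /znj/ (2→3→5 rises), coda /∅/ ok → permitted
[fnrjuw.knra] — violates constraint (a): syllable 1 onset /fnrj/ has 4 consonants (> 3) → not permitted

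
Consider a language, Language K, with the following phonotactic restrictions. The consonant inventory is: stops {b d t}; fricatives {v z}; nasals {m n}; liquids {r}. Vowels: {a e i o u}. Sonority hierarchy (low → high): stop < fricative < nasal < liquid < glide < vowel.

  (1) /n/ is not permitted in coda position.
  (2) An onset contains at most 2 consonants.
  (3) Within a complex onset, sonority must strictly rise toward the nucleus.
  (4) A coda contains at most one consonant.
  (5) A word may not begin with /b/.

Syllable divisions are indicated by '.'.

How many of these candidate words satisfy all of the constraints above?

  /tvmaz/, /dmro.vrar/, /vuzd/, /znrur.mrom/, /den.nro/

0

/tvmaz/ — violates constraint 2: syllable 1 onset /tvm/ has 3 consonants (> 2) → phonotactically illegal
/dmro.vrar/ — violates constraint 2: syllable 1 onset /dmr/ has 3 consonants (> 2) → phonotactically illegal
/vuzd/ — violates constraint 4: syllable 1 coda /zd/ has 2 consonants (> 1) → phonotactically illegal
/znrur.mrom/ — violates constraint 2: syllable 1 onset /znr/ has 3 consonants (> 2) → phonotactically illegal
/den.nro/ — violates constraint 1: syllable 1 coda contains /n/ → phonotactically illegal
No form is phonotactically legal → 0.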